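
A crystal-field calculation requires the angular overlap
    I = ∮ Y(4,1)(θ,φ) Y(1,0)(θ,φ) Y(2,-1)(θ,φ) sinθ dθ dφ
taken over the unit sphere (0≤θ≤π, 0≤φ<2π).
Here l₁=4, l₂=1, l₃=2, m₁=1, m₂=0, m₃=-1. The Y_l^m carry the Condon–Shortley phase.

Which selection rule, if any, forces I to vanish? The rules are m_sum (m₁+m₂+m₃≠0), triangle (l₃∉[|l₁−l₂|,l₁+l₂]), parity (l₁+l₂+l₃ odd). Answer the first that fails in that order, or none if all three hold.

triangle

Σmᵢ = 0  ✓
l₃∈[|l₁−l₂|,l₁+l₂]=[3,5], have l₃=2  ✗
Σlᵢ = 7 ⇒ odd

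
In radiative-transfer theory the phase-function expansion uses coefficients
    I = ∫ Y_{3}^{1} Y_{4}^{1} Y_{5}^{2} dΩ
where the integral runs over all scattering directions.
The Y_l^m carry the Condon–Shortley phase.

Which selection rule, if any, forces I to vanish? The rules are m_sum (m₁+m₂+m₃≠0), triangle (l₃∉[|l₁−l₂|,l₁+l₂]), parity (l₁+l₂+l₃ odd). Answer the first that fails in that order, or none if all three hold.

azimuthal sum: 1 + 1 + 2 = 4  ✗
1 ≤ 5 ≤ 7 (triangle on l)
L = 3 + 4 + 5 = 12 (even)

m_sum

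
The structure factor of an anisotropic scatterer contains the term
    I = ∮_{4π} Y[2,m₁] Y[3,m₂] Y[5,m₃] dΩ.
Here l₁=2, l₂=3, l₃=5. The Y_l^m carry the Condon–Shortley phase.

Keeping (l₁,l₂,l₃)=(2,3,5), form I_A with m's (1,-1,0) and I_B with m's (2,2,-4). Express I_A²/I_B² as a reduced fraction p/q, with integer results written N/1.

25/63

l's match ⇒ only the (l;m) 3-j factors differ between A and B.
A: triangle coeff Δ(2,3,5) = 1/2310; Σ_t [0,0]: t=0:+1/288 = 1/288; (3j)²=5/231 [(2 3 5; 1 -1 0)], sign=-1
B: triangle coeff Δ(2,3,5) = 1/2310; Σ_t [0,0]: t=0:+1/2880 = 1/2880; (3j)²=3/55 [(2 3 5; 2 2 -4)], sign=-1
I_A²/I_B² = (5/231)/(3/55) = 25/63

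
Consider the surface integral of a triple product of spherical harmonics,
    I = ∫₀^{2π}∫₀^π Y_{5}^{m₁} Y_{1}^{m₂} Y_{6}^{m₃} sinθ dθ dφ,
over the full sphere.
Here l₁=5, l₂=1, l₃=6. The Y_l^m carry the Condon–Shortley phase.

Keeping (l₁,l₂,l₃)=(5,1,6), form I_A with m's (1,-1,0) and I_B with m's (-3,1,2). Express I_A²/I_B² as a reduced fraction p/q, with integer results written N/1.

l's match ⇒ only the (l;m) 3-j factors differ between A and B.
A: triangle coeff Δ(5,1,6) = 1/858; Σ_t [0,0]: t=0:+1/34560 = 1/34560; (3j)²=5/286 [(5 1 6; 1 -1 0)], sign=+1
B: triangle coeff Δ(5,1,6) = 1/858; Σ_t [0,0]: t=0:+1/161280 = 1/161280; (3j)²=1/143 [(5 1 6; -3 1 2)], sign=+1
I_A²/I_B² = (5/286)/(1/143) = 5/2

5/2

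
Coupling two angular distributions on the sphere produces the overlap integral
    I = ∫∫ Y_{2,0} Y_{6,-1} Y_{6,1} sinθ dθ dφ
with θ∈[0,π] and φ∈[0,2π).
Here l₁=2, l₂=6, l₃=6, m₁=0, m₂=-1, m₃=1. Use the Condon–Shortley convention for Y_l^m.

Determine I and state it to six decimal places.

Checks pass: Σm=0; 14 even; l₃=6∈[4,8].
(2·2+1)(2·6+1)(2·6+1) = 845
Δ: 2! 2! 10! / 15! → 1/90090
sum: t=0:+1/69120 t=1:−1/14400 t=2:+1/69120 = -7/172800
3j²(2 6 6; 0 0 0) = Δ·Π!·Σ² = 14/715  (sign -1)
sum: t=0:+1/57600 t=1:−1/17280 t=2:+1/120960 = -13/403200
3j²(2 6 6; 0 -1 1) = Δ·Π!·Σ² = 13/770  (sign +1)
combine: 4πI² = 845·14/715·13/770 = 169/605
take √, sign -1: I = -0.14909419

-0.149094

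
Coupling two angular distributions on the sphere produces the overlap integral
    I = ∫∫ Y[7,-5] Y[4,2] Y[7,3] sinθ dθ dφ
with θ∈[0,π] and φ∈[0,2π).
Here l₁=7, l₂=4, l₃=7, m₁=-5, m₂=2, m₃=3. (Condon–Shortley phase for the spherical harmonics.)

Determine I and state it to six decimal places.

Rules hold: Σm=0, L=18 even, 3≤7≤11.
N = 15·9·15 = 2025
Δ = 4!·10!·4!/19! = 1/58198140
Racah Σ t=0..4: t=0:+1/17418240 t=1:−1/622080 t=2:+1/230400 t=3:−1/622080 t=4:+1/17418240 = 1/806400
⇒ 3j(7 4 7; 0 0 0)² = 2268/230945, sgn -1
Racah Σ t=2..4: t=2:+1/348364800 t=3:−1/13063680 t=4:+1/7741440 = 29/522547200
⇒ 3j(7 4 7; -5 2 3)² = 1682/264537, sgn +1
4πI² = N·(3j₀)²·(3jₘ)² = 24523560/193947611
I = -1·√(0.126444/4π) = -0.10031009

-0.100310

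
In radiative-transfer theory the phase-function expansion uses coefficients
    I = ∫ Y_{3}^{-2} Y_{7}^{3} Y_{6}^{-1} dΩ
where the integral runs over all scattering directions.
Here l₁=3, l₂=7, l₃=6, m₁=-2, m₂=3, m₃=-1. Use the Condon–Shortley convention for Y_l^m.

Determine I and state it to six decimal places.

0.023482

Rules hold: Σm=0, L=16 even, 4≤6≤10.
N = 7·15·13 = 1365
Δ = 4!·2!·10!/17! = 1/2042040
Racah Σ t=1..3: t=1:−1/207360 t=2:+1/57600 t=3:−1/207360 = 1/129600
⇒ 3j(3 7 6; 0 0 0)² = 168/12155, sgn +1
Racah Σ t=3..4: t=3:−1/362880 t=4:+1/414720 = -1/2903040
⇒ 3j(3 7 6; -2 3 -1)² = 25/68068, sgn +1
4πI² = N·(3j₀)²·(3jₘ)² = 3150/454597
I = +1·√(0.00692921/4π) = 0.02348211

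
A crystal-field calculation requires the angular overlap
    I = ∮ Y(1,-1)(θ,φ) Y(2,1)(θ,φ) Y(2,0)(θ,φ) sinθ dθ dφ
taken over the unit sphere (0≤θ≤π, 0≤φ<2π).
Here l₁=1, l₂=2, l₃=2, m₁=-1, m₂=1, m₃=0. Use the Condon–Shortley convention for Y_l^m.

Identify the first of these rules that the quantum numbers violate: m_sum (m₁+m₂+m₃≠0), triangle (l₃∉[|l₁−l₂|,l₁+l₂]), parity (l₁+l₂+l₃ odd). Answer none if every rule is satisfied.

parity

azimuthal sum: -1 + 1 + 0 = 0  ✓
1 ≤ 2 ≤ 3 (triangle on l)  ✓
L = 1 + 2 + 2 = 5 (odd)  ✗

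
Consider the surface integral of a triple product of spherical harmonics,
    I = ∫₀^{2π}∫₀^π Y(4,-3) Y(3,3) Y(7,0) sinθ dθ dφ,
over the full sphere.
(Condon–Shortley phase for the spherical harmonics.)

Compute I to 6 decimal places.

0.017827

Rules hold: Σm=0, L=14 even, 1≤7≤7.
N = 9·7·15 = 945
Δ = 0!·8!·6!/15! = 1/45045
Racah Σ t=0..0: t=0:+1/20736 = 1/20736
⇒ 3j(4 3 7; 0 0 0)² = 35/1287, sgn -1
Racah Σ t=0..0: t=0:+1/3628800 = 1/3628800
⇒ 3j(4 3 7; -3 3 0)² = 1/6435, sgn -1
4πI² = N·(3j₀)²·(3jₘ)² = 245/61347
I = +1·√(0.00399368/4π) = 0.01782713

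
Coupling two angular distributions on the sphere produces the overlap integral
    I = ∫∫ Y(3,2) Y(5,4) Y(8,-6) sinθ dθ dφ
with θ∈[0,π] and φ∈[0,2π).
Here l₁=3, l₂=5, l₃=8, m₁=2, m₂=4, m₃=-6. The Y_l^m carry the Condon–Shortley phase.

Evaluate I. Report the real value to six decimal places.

Rules hold: Σm=0, L=16 even, 2≤8≤8.
N = 7·11·17 = 1309
Δ = 0!·6!·10!/17! = 1/136136
Racah Σ t=0..0: t=0:+1/518400 = 1/518400
⇒ 3j(3 5 8; 0 0 0)² = 56/2431, sgn +1
Racah Σ t=0..0: t=0:+1/43545600 = 1/43545600
⇒ 3j(3 5 8; 2 4 -6)² = 1/34, sgn +1
4πI² = N·(3j₀)²·(3jₘ)² = 196/221
I = +1·√(0.886878/4π) = 0.26566049

0.265660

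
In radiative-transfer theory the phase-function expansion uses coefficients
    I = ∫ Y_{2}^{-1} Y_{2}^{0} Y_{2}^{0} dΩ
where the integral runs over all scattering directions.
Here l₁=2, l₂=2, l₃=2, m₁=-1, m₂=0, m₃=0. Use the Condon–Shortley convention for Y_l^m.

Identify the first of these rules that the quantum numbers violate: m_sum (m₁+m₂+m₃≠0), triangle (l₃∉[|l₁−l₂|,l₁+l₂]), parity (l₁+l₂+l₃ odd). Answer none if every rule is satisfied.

m₁+m₂+m₃ = -1 + 0 + 0 = -1  ✗
triangle: |2−2|=0 ≤ l₃=2 ≤ 2+2=4
parity: l₁+l₂+l₃ = 6 is even

m_sum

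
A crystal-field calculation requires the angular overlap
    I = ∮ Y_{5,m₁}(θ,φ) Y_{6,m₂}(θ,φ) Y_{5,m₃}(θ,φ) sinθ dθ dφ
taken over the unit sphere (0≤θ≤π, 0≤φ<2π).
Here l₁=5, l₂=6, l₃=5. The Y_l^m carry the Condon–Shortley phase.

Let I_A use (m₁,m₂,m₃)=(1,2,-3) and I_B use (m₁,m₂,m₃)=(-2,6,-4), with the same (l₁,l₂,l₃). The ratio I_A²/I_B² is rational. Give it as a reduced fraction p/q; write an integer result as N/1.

Same 5,6,5: normalisation and zero-m 3j drop out of the ratio.
A: Δ: 6! 4! 6! / 17! → 1/28588560; sum: t=2:+1/138240 t=3:−1/25920 t=4:+1/55296 = -11/829440; 3j²(5 6 5; 1 2 -3) = Δ·Π!·Σ² = 11/1326  (sign -1)
B: Δ: 6! 4! 6! / 17! → 1/28588560; sum: t=6:+1/3110400 = 1/3110400; 3j²(5 6 5; -2 6 -4) = Δ·Π!·Σ² = 21/1105  (sign -1)
I_A²/I_B² = (11/1326)/(21/1105) = 55/126

55/126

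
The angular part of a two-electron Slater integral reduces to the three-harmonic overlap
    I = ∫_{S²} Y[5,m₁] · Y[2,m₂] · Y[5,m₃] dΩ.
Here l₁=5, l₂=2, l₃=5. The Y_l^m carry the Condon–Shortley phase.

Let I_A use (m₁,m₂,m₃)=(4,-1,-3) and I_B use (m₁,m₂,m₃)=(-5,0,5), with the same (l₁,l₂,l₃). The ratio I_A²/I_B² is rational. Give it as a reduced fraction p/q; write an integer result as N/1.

Shared (l₁,l₂,l₃)=(5,2,5): N and (l;000)² cancel in I_A²/I_B².
A: Δ = 2!·8!·2!/13! = 1/38610; Racah Σ t=0..1: t=0:+1/10080 t=1:−1/80640 = 1/11520; ⇒ 3j(5 2 5; 4 -1 -3)² = 49/1430, sgn +1
B: Δ = 2!·8!·2!/13! = 1/38610; Racah Σ t=2..2: t=2:+1/161280 = 1/161280; ⇒ 3j(5 2 5; -5 0 5)² = 15/286, sgn +1
I_A²/I_B² = (49/1430)/(15/286) = 49/75

49/75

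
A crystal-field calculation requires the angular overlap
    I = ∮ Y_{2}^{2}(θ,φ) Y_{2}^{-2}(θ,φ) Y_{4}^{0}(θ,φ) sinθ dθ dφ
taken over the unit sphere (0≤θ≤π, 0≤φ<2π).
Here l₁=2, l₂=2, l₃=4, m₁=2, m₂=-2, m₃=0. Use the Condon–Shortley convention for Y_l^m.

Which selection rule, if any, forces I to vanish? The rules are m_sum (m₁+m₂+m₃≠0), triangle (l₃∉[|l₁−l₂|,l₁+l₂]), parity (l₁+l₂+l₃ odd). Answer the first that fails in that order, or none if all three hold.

none

m₁+m₂+m₃ = 2 − 2 + 0 = 0  ✓
triangle: |2−2|=0 ≤ l₃=4 ≤ 2+2=4  ✓
parity: l₁+l₂+l₃ = 8 is even  ✓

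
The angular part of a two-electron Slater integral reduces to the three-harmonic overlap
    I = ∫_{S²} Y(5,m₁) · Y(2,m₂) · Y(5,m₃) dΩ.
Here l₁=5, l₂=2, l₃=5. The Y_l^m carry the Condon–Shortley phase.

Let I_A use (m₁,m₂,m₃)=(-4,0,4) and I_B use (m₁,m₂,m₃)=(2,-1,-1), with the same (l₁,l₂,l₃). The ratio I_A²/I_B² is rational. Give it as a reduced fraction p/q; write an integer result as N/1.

6/7

Same 5,2,5: normalisation and zero-m 3j drop out of the ratio.
A: Δ: 2! 8! 2! / 13! → 1/38610; sum: t=1:−1/40320 t=2:+1/20160 = 1/40320; 3j²(5 2 5; -4 0 4) = Δ·Π!·Σ² = 6/715  (sign -1)
B: Δ: 2! 8! 2! / 13! → 1/38610; sum: t=0:+1/1440 t=1:−1/2880 = 1/2880; 3j²(5 2 5; 2 -1 -1) = Δ·Π!·Σ² = 7/715  (sign +1)
I_A²/I_B² = (6/715)/(7/715) = 6/7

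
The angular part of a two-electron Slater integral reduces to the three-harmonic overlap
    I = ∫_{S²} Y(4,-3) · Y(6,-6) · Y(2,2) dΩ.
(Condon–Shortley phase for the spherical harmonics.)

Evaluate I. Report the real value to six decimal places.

-3 − 6 + 2 = -7 ≠ 0: azimuthal integral kills it; I = 0

0.000000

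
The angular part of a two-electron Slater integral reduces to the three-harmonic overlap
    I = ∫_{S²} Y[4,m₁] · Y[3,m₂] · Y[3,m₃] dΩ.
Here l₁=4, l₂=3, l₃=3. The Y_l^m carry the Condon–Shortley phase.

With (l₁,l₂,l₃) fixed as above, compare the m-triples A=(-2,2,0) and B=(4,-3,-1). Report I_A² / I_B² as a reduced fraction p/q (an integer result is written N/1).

1/14

Shared (l₁,l₂,l₃)=(4,3,3): N and (l;000)² cancel in I_A²/I_B².
A: Δ = 4!·4!·2!/11! = 1/34650; Racah Σ t=3..4: t=3:−1/72 t=4:+1/96 = -1/288; ⇒ 3j(4 3 3; -2 2 0)² = 1/462, sgn +1
B: Δ = 4!·4!·2!/11! = 1/34650; Racah Σ t=0..0: t=0:+1/1152 = 1/1152; ⇒ 3j(4 3 3; 4 -3 -1)² = 1/33, sgn +1
I_A²/I_B² = (1/462)/(1/33) = 1/14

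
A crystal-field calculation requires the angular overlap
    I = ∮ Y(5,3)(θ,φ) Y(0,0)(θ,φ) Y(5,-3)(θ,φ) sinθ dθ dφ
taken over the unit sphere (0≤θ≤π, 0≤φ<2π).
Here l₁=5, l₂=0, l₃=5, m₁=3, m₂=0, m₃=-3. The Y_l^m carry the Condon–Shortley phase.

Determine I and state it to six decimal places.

m-sum 0 ✓  L=10 even ✓  5≤5≤5 ✓
Π(2lᵢ+1) = 11×1×11 = 121
triangle coeff Δ(5,0,5) = 1/11
Σ_t [0,0]: t=0:+1/14400 = 1/14400
(3j)²=1/11 [(5 0 5; 0 0 0)], sign=-1
Σ_t [0,0]: t=0:+1/80640 = 1/80640
(3j)²=1/11 [(5 0 5; 3 0 -3)], sign=+1
⇒ 4πI² = 1/1
I = (-1)√(1/1/(4π)) = -0.28209479

-0.282095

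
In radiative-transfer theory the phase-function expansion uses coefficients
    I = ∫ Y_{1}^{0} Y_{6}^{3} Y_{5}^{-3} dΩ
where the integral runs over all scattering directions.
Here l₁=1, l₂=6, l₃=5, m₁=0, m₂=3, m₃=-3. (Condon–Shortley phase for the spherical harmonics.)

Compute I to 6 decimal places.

-0.212310

Checks pass: Σm=0; 12 even; l₃=5∈[5,7].
(2·1+1)(2·6+1)(2·5+1) = 429
Δ: 2! 0! 10! / 13! → 1/858
sum: t=1:−1/14400 = -1/14400
3j²(1 6 5; 0 0 0) = Δ·Π!·Σ² = 6/143  (sign +1)
sum: t=1:−1/80640 = -1/80640
3j²(1 6 5; 0 3 -3) = Δ·Π!·Σ² = 9/286  (sign -1)
combine: 4πI² = 429·6/143·9/286 = 81/143
take √, sign -1: I = -0.21230956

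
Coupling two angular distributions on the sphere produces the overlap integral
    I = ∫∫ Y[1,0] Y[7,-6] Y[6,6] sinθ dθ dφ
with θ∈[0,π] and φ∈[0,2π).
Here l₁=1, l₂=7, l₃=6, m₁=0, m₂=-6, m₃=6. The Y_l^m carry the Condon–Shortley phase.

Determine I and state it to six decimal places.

Checks pass: Σm=0; 14 even; l₃=6∈[6,8].
(2·1+1)(2·7+1)(2·6+1) = 585
Δ: 2! 0! 12! / 15! → 1/1365
sum: t=1:−1/518400 = -1/518400
3j²(1 7 6; 0 0 0) = Δ·Π!·Σ² = 7/195  (sign -1)
sum: t=1:−1/479001600 = -1/479001600
3j²(1 7 6; 0 -6 6) = Δ·Π!·Σ² = 1/105  (sign -1)
combine: 4πI² = 585·7/195·1/105 = 1/5
take √, sign +1: I = 0.12615663

0.126157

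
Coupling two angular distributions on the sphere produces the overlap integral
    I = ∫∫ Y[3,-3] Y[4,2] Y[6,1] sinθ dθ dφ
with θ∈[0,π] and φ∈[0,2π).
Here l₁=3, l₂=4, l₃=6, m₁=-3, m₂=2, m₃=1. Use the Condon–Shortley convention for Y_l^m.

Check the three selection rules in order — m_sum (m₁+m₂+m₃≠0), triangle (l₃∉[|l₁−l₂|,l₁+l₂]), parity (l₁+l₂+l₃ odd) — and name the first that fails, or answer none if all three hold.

parity

m₁+m₂+m₃ = -3 + 2 + 1 = 0  ✓
triangle: |3−4|=1 ≤ l₃=6 ≤ 3+4=7  ✓
parity: l₁+l₂+l₃ = 13 is odd  ✗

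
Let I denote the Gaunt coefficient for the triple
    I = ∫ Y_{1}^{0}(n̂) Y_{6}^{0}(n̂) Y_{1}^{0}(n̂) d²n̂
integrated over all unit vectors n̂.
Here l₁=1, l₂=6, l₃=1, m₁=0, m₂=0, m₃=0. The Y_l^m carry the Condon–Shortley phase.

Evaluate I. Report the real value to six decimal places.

triangle: need 5≤l₃≤7, have 1; I=0

0.000000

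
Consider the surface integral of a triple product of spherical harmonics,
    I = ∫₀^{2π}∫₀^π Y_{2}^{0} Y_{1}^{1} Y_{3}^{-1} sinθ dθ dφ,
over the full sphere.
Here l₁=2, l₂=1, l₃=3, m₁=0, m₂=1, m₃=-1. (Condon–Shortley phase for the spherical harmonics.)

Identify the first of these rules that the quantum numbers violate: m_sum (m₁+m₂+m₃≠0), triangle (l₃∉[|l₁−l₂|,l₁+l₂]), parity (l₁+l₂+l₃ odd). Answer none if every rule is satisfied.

m₁+m₂+m₃ = 0 + 1 − 1 = 0  ✓
triangle: |2−1|=1 ≤ l₃=3 ≤ 2+1=3  ✓
parity: l₁+l₂+l₃ = 6 is even  ✓

none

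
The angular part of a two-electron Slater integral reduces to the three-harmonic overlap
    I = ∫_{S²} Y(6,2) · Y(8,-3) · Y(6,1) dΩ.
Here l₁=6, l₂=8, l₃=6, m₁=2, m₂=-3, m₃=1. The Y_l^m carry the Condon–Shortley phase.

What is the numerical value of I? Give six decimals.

-0.074631

Checks pass: Σm=0; 20 even; l₃=6∈[2,14].
(2·6+1)(2·8+1)(2·6+1) = 2873
Δ: 8! 4! 8! / 21! → 1/1309458150
sum: t=2:+1/49766400 t=3:−1/3110400 t=4:+1/1327104 t=5:−1/3110400 t=6:+1/49766400 = 1/6635520
3j²(6 8 6; 0 0 0) = Δ·Π!·Σ² = 350/46189  (sign +1)
sum: t=0:+1/696729600 t=1:−1/17418240 t=2:+1/4147200 t=3:−1/6220800 t=4:+1/69672960 = 1/25804800
3j²(6 8 6; 2 -3 1) = Δ·Π!·Σ² = 27/8398  (sign -1)
combine: 4πI² = 2873·350/46189·27/8398 = 4725/67507
take √, sign -1: I = -0.07463140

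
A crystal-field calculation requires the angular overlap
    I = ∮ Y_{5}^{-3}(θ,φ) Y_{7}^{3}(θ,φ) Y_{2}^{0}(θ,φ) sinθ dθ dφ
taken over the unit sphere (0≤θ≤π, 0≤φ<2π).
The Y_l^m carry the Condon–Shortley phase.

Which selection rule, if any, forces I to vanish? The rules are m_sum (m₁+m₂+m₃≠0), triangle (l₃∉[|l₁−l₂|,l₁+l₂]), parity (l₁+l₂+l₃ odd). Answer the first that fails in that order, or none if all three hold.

none

azimuthal sum: -3 + 3 + 0 = 0  ✓
2 ≤ 2 ≤ 12 (triangle on l)  ✓
L = 5 + 7 + 2 = 14 (even)  ✓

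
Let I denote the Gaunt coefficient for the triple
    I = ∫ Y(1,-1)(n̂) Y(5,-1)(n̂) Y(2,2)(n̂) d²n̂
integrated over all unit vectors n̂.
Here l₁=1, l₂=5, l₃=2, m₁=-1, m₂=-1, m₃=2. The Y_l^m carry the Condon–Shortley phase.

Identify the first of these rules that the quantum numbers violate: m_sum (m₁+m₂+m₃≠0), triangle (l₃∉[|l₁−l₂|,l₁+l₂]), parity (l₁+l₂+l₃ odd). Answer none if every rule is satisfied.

m₁+m₂+m₃ = -1 − 1 + 2 = 0  ✓
triangle: |1−5|=4 ≤ l₃=2 ≤ 1+5=6  ✗
parity: l₁+l₂+l₃ = 8 is even

triangle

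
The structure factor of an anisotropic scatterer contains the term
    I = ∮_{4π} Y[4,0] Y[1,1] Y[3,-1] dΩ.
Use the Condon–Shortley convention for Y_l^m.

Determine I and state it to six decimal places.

Checks pass: Σm=0; 8 even; l₃=3∈[3,5].
(2·4+1)(2·1+1)(2·3+1) = 189
Δ: 2! 6! 0! / 9! → 1/252
sum: t=1:−1/36 = -1/36
3j²(4 1 3; 0 0 0) = Δ·Π!·Σ² = 4/63  (sign +1)
sum: t=2:+1/96 = 1/96
3j²(4 1 3; 0 1 -1) = Δ·Π!·Σ² = 1/42  (sign +1)
combine: 4πI² = 189·4/63·1/42 = 2/7
take √, sign +1: I = 0.15078601

0.150786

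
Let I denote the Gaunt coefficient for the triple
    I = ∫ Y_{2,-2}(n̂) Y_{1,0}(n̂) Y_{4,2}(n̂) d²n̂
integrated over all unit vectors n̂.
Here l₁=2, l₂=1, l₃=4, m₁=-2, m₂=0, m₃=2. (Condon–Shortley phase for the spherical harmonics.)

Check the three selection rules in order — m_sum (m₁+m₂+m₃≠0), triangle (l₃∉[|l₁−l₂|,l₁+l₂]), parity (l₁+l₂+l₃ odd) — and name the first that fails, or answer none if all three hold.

triangle

m₁+m₂+m₃ = -2 + 0 + 2 = 0  ✓
triangle: |2−1|=1 ≤ l₃=4 ≤ 2+1=3  ✗
parity: l₁+l₂+l₃ = 7 is odd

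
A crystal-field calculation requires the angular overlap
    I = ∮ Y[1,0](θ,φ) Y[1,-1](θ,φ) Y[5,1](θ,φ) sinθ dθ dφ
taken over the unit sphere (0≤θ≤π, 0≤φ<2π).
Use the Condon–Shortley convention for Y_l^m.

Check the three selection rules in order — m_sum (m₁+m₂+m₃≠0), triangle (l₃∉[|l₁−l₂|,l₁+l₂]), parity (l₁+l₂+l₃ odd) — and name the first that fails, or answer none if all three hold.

triangle

Σmᵢ = 0  ✓
l₃∈[|l₁−l₂|,l₁+l₂]=[0,2], have l₃=5  ✗
Σlᵢ = 7 ⇒ odd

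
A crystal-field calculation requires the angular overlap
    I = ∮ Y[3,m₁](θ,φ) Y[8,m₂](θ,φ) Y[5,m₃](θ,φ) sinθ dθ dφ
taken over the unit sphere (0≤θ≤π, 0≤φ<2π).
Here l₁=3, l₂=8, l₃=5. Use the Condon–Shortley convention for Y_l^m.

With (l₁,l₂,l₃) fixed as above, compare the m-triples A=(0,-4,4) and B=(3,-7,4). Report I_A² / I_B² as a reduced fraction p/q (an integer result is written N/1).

16/91

Shared (l₁,l₂,l₃)=(3,8,5): N and (l;000)² cancel in I_A²/I_B².
A: Δ = 6!·0!·10!/17! = 1/136136; Racah Σ t=3..3: t=3:−1/13063680 = -1/13063680; ⇒ 3j(3 8 5; 0 -4 4)² = 10/1547, sgn +1
B: Δ = 6!·0!·10!/17! = 1/136136; Racah Σ t=0..0: t=0:+1/261273600 = 1/261273600; ⇒ 3j(3 8 5; 3 -7 4)² = 5/136, sgn -1
I_A²/I_B² = (10/1547)/(5/136) = 16/91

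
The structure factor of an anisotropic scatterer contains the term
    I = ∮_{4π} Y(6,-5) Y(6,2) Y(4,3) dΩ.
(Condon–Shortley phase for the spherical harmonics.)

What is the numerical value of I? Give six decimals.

0.160494

m-sum 0 ✓  L=16 even ✓  0≤4≤12 ✓
Π(2lᵢ+1) = 13×13×9 = 1521
triangle coeff Δ(6,6,4) = 1/15315300
Σ_t [2,6]: t=2:+1/829440 t=3:−1/25920 t=4:+1/9216 t=5:−1/25920 t=6:+1/829440 = 7/207360
(3j)²=28/2431 [(6 6 4; 0 0 0)], sign=+1
Σ_t [7,8]: t=7:−1/725760 t=8:+1/5806080 = -1/829440
(3j)²=49/2652 [(6 6 4; -5 2 3)], sign=+1
⇒ 4πI² = 1029/3179
I = (+1)√(1029/3179/(4π)) = 0.16049352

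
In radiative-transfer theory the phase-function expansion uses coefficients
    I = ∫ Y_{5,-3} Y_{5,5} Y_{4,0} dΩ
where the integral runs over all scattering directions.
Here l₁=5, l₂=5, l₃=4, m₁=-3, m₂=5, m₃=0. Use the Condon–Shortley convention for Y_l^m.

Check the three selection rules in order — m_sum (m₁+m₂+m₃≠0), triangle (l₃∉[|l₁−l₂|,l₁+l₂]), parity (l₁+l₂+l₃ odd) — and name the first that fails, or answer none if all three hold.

m₁+m₂+m₃ = -3 + 5 + 0 = 2  ✗
triangle: |5−5|=0 ≤ l₃=4 ≤ 5+5=10
parity: l₁+l₂+l₃ = 14 is even

m_sum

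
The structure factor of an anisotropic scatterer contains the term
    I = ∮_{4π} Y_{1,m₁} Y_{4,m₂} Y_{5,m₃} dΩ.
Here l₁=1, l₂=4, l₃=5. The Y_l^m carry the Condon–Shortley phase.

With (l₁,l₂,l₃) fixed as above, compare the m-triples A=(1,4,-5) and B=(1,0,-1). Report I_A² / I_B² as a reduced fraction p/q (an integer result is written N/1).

3/1

Shared (l₁,l₂,l₃)=(1,4,5): N and (l;000)² cancel in I_A²/I_B².
A: Δ = 0!·2!·8!/11! = 1/495; Racah Σ t=0..0: t=0:+1/80640 = 1/80640; ⇒ 3j(1 4 5; 1 4 -5)² = 1/11, sgn +1
B: Δ = 0!·2!·8!/11! = 1/495; Racah Σ t=0..0: t=0:+1/1152 = 1/1152; ⇒ 3j(1 4 5; 1 0 -1)² = 1/33, sgn +1
I_A²/I_B² = (1/11)/(1/33) = 3/1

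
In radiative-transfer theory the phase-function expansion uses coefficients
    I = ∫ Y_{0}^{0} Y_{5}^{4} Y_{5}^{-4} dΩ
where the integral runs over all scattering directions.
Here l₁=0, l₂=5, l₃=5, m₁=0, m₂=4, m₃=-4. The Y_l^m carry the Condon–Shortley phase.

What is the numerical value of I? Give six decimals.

0.282095

m-sum 0 ✓  L=10 even ✓  5≤5≤5 ✓
Π(2lᵢ+1) = 1×11×11 = 121
triangle coeff Δ(0,5,5) = 1/11
Σ_t [0,0]: t=0:+1/14400 = 1/14400
(3j)²=1/11 [(0 5 5; 0 0 0)], sign=-1
Σ_t [0,0]: t=0:+1/362880 = 1/362880
(3j)²=1/11 [(0 5 5; 0 4 -4)], sign=-1
⇒ 4πI² = 1/1
I = (+1)√(1/1/(4π)) = 0.28209479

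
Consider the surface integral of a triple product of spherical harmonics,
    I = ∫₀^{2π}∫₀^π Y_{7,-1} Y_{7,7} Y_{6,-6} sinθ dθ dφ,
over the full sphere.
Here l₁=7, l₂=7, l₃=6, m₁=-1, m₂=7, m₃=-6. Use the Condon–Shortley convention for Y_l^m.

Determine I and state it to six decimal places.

Checks pass: Σm=0; 20 even; l₃=6∈[0,14].
(2·7+1)(2·7+1)(2·6+1) = 2925
Δ: 8! 6! 6! / 21! → 1/2444321880
sum: t=1:−1/2612736000 t=2:+1/20736000 t=3:−1/1658880 t=4:+1/746496 t=5:−1/1658880 t=6:+1/20736000 t=7:−1/2612736000 = 1/4354560
3j²(7 7 6; 0 0 0) = Δ·Π!·Σ² = 1000/138567  (sign +1)
sum: t=8:+1/20901888000 = 1/20901888000
3j²(7 7 6; -1 7 -6) = Δ·Π!·Σ² = 11/9690  (sign +1)
combine: 4πI² = 2925·1000/138567·11/9690 = 2500/104329
take √, sign +1: I = 0.04366792

0.043668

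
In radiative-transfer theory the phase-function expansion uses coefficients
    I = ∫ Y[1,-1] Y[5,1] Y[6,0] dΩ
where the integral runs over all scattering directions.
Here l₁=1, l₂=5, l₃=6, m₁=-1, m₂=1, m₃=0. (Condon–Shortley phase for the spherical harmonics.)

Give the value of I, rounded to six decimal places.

0.158246

m-sum 0 ✓  L=12 even ✓  4≤6≤6 ✓
Π(2lᵢ+1) = 3×11×13 = 429
triangle coeff Δ(1,5,6) = 1/858
Σ_t [0,0]: t=0:+1/14400 = 1/14400
(3j)²=6/143 [(1 5 6; 0 0 0)], sign=+1
Σ_t [0,0]: t=0:+1/34560 = 1/34560
(3j)²=5/286 [(1 5 6; -1 1 0)], sign=+1
⇒ 4πI² = 45/143
I = (+1)√(45/143/(4π)) = 0.15824621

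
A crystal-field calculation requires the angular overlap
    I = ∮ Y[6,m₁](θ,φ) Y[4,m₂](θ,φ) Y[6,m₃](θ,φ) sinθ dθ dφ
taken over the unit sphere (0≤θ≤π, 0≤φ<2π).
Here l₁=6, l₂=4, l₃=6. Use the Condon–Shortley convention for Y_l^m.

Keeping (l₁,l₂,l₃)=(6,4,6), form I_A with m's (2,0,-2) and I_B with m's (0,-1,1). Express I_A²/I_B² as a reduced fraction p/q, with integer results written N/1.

121/840

Shared (l₁,l₂,l₃)=(6,4,6): N and (l;000)² cancel in I_A²/I_B².
A: Δ = 4!·8!·4!/17! = 1/15315300; Racah Σ t=0..4: t=0:+1/331776 t=1:−1/25920 t=2:+1/23040 t=3:−1/181440 t=4:+1/23224320 = 11/4644864; ⇒ 3j(6 4 6; 2 0 -2)² = 11/55692, sgn +1
B: Δ = 4!·8!·4!/17! = 1/15315300; Racah Σ t=0..3: t=0:+1/207360 t=1:−1/17280 t=2:+1/13824 t=3:−1/103680 = 1/103680; ⇒ 3j(6 4 6; 0 -1 1)² = 10/7293, sgn -1
I_A²/I_B² = (11/55692)/(10/7293) = 121/840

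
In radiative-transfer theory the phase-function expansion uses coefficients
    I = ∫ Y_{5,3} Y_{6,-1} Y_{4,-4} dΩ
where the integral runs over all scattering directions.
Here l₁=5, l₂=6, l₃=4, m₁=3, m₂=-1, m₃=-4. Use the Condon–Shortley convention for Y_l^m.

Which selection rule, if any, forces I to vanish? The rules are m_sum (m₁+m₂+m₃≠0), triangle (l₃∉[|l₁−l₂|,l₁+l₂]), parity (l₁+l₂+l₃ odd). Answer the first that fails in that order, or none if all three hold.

m_sum

Σmᵢ = -2  ✗
l₃∈[|l₁−l₂|,l₁+l₂]=[1,11], have l₃=4
Σlᵢ = 15 ⇒ odd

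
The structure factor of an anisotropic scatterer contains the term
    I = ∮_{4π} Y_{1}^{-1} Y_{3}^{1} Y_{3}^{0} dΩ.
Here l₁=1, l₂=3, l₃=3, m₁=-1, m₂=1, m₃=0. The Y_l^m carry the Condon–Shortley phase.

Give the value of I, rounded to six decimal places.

0.000000

L=7 odd ⇒ parity kills the (l;000) factor ⇒ I = 0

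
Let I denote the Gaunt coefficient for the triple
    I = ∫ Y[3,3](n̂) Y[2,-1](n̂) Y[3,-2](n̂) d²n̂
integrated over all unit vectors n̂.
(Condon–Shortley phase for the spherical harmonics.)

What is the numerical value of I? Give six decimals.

m-sum 0 ✓  L=8 even ✓  1≤3≤5 ✓
Π(2lᵢ+1) = 7×5×7 = 245
triangle coeff Δ(3,2,3) = 1/3780
Σ_t [0,2]: t=0:+1/24 t=1:−1/4 t=2:+1/24 = -1/6
(3j)²=4/105 [(3 2 3; 0 0 0)], sign=+1
Σ_t [0,0]: t=0:+1/48 = 1/48
(3j)²=5/84 [(3 2 3; 3 -1 -2)], sign=-1
⇒ 4πI² = 5/9
I = (-1)√(5/9/(4π)) = -0.21026104

-0.210261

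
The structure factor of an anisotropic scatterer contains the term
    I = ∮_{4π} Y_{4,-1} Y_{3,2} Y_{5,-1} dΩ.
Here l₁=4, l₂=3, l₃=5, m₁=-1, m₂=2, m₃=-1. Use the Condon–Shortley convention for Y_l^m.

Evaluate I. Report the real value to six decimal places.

Rules hold: Σm=0, L=12 even, 1≤5≤7.
N = 9·7·11 = 693
Δ = 2!·6!·4!/13! = 1/180180
Racah Σ t=0..2: t=0:+1/576 t=1:−1/144 t=2:+1/576 = -1/288
⇒ 3j(4 3 5; 0 0 0)² = 20/1001, sgn +1
Racah Σ t=1..2: t=1:−1/1152 t=2:+1/432 = 5/3456
⇒ 3j(4 3 5; -1 2 -1)² = 625/36036, sgn +1
4πI² = N·(3j₀)²·(3jₘ)² = 3125/13013
I = +1·√(0.240144/4π) = 0.13823925

0.138239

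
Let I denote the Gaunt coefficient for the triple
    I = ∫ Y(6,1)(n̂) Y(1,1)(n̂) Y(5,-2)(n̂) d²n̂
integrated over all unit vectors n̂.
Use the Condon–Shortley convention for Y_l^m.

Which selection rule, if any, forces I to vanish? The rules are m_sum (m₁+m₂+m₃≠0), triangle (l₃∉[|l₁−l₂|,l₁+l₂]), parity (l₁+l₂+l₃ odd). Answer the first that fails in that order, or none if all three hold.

none

m₁+m₂+m₃ = 1 + 1 − 2 = 0  ✓
triangle: |6−1|=5 ≤ l₃=5 ≤ 6+1=7  ✓
parity: l₁+l₂+l₃ = 12 is even  ✓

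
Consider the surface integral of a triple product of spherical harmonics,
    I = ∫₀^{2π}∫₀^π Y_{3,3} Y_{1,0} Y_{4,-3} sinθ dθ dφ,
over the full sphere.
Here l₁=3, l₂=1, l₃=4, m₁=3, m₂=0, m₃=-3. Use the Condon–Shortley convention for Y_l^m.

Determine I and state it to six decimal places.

-0.162868

m-sum 0 ✓  L=8 even ✓  2≤4≤4 ✓
Π(2lᵢ+1) = 7×3×9 = 189
triangle coeff Δ(3,1,4) = 1/252
Σ_t [0,0]: t=0:+1/36 = 1/36
(3j)²=4/63 [(3 1 4; 0 0 0)], sign=+1
Σ_t [0,0]: t=0:+1/720 = 1/720
(3j)²=1/36 [(3 1 4; 3 0 -3)], sign=-1
⇒ 4πI² = 1/3
I = (-1)√(1/3/(4π)) = -0.16286750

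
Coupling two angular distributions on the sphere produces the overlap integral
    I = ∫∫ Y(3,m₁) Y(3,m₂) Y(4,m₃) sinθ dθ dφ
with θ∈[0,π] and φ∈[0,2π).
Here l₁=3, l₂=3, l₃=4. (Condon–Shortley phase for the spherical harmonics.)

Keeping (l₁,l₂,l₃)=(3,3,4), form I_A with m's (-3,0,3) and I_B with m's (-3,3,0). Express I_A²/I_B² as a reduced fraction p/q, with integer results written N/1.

Same 3,3,4: normalisation and zero-m 3j drop out of the ratio.
A: Δ: 2! 4! 4! / 11! → 1/34650; sum: t=2:+1/288 = 1/288; 3j²(3 3 4; -3 0 3) = Δ·Π!·Σ² = 1/22  (sign -1)
B: Δ: 2! 4! 4! / 11! → 1/34650; sum: t=2:+1/1152 = 1/1152; 3j²(3 3 4; -3 3 0) = Δ·Π!·Σ² = 1/154  (sign +1)
I_A²/I_B² = (1/22)/(1/154) = 7/1

7/1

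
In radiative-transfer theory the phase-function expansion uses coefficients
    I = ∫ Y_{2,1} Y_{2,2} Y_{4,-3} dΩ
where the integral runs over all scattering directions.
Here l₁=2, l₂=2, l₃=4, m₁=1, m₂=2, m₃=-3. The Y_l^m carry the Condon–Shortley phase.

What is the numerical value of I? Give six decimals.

-0.238414

Rules hold: Σm=0, L=8 even, 0≤4≤4.
N = 5·5·9 = 225
Δ = 0!·4!·4!/9! = 1/630
Racah Σ t=0..0: t=0:+1/16 = 1/16
⇒ 3j(2 2 4; 0 0 0)² = 2/35, sgn +1
Racah Σ t=0..0: t=0:+1/144 = 1/144
⇒ 3j(2 2 4; 1 2 -3)² = 1/18, sgn -1
4πI² = N·(3j₀)²·(3jₘ)² = 5/7
I = -1·√(0.714286/4π) = -0.23841361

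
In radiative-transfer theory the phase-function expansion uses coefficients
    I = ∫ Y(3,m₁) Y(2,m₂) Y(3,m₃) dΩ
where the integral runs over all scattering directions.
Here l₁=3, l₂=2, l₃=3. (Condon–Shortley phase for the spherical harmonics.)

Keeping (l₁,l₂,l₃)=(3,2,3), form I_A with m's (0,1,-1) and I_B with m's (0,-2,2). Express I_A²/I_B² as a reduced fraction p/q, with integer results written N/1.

1/10

l's match ⇒ only the (l;m) 3-j factors differ between A and B.
A: triangle coeff Δ(3,2,3) = 1/3780; Σ_t [1,2]: t=1:−1/8 t=2:+1/12 = -1/24; (3j)²=1/210 [(3 2 3; 0 1 -1)], sign=-1
B: triangle coeff Δ(3,2,3) = 1/3780; Σ_t [0,0]: t=0:+1/24 = 1/24; (3j)²=1/21 [(3 2 3; 0 -2 2)], sign=-1
I_A²/I_B² = (1/210)/(1/21) = 1/10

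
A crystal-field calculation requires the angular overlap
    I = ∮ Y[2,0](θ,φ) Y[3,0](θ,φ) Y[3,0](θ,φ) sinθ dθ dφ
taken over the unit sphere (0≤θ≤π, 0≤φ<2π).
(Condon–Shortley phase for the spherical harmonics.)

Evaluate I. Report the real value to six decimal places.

Rules hold: Σm=0, L=8 even, 1≤3≤5.
N = 5·7·7 = 245
Δ = 2!·2!·4!/9! = 1/3780
Racah Σ t=0..2: t=0:+1/24 t=1:−1/4 t=2:+1/24 = -1/6
⇒ 3j(2 3 3; 0 0 0)² = 4/105, sgn +1
(m-triple is (0,0,0) — same symbol as above.)
4πI² = N·(3j₀)²·(3jₘ)² = 16/45
I = +1·√(0.355556/4π) = 0.16820883

0.168209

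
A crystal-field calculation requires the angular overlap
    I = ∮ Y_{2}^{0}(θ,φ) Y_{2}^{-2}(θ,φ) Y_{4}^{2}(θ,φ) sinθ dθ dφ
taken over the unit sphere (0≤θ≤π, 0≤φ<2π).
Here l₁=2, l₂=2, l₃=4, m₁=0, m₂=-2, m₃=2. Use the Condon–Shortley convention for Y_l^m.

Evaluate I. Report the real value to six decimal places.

0.156078

Rules hold: Σm=0, L=8 even, 0≤4≤4.
N = 5·5·9 = 225
Δ = 0!·4!·4!/9! = 1/630
Racah Σ t=0..0: t=0:+1/16 = 1/16
⇒ 3j(2 2 4; 0 0 0)² = 2/35, sgn +1
Racah Σ t=0..0: t=0:+1/96 = 1/96
⇒ 3j(2 2 4; 0 -2 2)² = 1/42, sgn +1
4πI² = N·(3j₀)²·(3jₘ)² = 15/49
I = +1·√(0.306122/4π) = 0.15607835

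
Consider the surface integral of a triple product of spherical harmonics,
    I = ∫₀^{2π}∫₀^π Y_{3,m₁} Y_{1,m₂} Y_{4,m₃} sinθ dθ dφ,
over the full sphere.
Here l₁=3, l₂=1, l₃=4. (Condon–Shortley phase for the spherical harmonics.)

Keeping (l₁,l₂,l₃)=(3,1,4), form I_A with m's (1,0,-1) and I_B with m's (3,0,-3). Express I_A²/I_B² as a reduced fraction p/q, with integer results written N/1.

15/7

l's match ⇒ only the (l;m) 3-j factors differ between A and B.
A: triangle coeff Δ(3,1,4) = 1/252; Σ_t [0,0]: t=0:+1/48 = 1/48; (3j)²=5/84 [(3 1 4; 1 0 -1)], sign=-1
B: triangle coeff Δ(3,1,4) = 1/252; Σ_t [0,0]: t=0:+1/720 = 1/720; (3j)²=1/36 [(3 1 4; 3 0 -3)], sign=-1
I_A²/I_B² = (5/84)/(1/36) = 15/7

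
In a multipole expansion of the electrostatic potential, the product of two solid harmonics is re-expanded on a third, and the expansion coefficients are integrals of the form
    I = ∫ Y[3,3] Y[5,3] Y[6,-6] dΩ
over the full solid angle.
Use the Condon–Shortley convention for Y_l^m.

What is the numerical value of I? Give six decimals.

m-sum 0 ✓  L=14 even ✓  2≤6≤8 ✓
Π(2lᵢ+1) = 7×11×13 = 1001
triangle coeff Δ(3,5,6) = 1/675675
Σ_t [0,2]: t=0:+1/8640 t=1:−1/2304 t=2:+1/8640 = -7/34560
(3j)²=7/429 [(3 5 6; 0 0 0)], sign=-1
Σ_t [0,0]: t=0:+1/1935360 = 1/1935360
(3j)²=1/91 [(3 5 6; 3 3 -6)], sign=+1
⇒ 4πI² = 7/39
I = (-1)√(7/39/(4π)) = -0.11951207

-0.119512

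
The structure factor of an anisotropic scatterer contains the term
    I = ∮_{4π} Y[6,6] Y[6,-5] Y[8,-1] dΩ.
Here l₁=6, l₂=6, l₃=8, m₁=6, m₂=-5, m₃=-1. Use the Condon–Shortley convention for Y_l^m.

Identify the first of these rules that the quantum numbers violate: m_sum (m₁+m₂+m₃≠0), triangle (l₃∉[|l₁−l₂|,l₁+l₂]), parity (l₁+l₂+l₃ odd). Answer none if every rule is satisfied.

none

Σmᵢ = 0  ✓
l₃∈[|l₁−l₂|,l₁+l₂]=[0,12], have l₃=8  ✓
Σlᵢ = 20 ⇒ even  ✓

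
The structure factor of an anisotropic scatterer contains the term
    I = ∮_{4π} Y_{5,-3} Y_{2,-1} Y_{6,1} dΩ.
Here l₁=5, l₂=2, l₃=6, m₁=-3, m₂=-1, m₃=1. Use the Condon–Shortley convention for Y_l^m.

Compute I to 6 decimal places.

-3 − 1 + 1 = -3 ≠ 0: azimuthal integral kills it; I = 0

0.000000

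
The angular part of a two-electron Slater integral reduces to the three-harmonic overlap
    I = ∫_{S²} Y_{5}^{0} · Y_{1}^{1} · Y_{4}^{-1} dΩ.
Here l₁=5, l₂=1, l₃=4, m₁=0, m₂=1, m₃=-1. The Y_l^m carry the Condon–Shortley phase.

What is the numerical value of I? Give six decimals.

m-sum 0 ✓  L=10 even ✓  4≤4≤6 ✓
Π(2lᵢ+1) = 11×3×9 = 297
triangle coeff Δ(5,1,4) = 1/495
Σ_t [1,1]: t=1:−1/576 = -1/576
(3j)²=5/99 [(5 1 4; 0 0 0)], sign=-1
Σ_t [2,2]: t=2:+1/1440 = 1/1440
(3j)²=2/99 [(5 1 4; 0 1 -1)], sign=-1
⇒ 4πI² = 10/33
I = (+1)√(10/33/(4π)) = 0.15528807

0.155288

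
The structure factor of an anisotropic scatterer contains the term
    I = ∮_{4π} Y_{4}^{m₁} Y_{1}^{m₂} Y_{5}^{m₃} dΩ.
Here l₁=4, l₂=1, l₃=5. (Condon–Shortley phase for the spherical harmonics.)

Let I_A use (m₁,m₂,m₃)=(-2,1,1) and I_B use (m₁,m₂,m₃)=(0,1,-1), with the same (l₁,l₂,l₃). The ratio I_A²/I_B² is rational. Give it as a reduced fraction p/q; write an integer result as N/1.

Same 4,1,5: normalisation and zero-m 3j drop out of the ratio.
A: Δ: 0! 8! 2! / 11! → 1/495; sum: t=0:+1/2880 = 1/2880; 3j²(4 1 5; -2 1 1) = Δ·Π!·Σ² = 2/165  (sign +1)
B: Δ: 0! 8! 2! / 11! → 1/495; sum: t=0:+1/1152 = 1/1152; 3j²(4 1 5; 0 1 -1) = Δ·Π!·Σ² = 1/33  (sign +1)
I_A²/I_B² = (2/165)/(1/33) = 2/5

2/5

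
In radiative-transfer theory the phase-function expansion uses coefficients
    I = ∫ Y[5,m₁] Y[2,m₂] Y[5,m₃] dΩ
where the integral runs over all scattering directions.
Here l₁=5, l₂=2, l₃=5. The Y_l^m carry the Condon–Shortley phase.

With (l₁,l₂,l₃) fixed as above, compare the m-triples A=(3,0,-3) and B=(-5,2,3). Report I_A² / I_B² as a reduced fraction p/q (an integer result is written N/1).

1/30

Same 5,2,5: normalisation and zero-m 3j drop out of the ratio.
A: Δ: 2! 8! 2! / 13! → 1/38610; sum: t=0:+1/5760 t=1:−1/5040 t=2:+1/161280 = -1/53760; 3j²(5 2 5; 3 0 -3) = Δ·Π!·Σ² = 1/4290  (sign -1)
B: Δ: 2! 8! 2! / 13! → 1/38610; sum: t=2:+1/161280 = 1/161280; 3j²(5 2 5; -5 2 3) = Δ·Π!·Σ² = 1/143  (sign +1)
I_A²/I_B² = (1/4290)/(1/143) = 1/30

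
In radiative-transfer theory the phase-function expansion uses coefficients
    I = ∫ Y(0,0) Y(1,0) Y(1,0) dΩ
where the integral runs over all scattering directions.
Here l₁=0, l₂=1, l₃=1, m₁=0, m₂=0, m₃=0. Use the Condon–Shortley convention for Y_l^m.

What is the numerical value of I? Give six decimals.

m-sum 0 ✓  L=2 even ✓  1≤1≤1 ✓
Π(2lᵢ+1) = 1×3×3 = 9
triangle coeff Δ(0,1,1) = 1/3
Σ_t [0,0]: t=0:+1/1 = 1/1
(3j)²=1/3 [(0 1 1; 0 0 0)], sign=-1
(m-triple is (0,0,0) — same symbol as above.)
⇒ 4πI² = 1/1
I = (+1)√(1/1/(4π)) = 0.28209479

0.282095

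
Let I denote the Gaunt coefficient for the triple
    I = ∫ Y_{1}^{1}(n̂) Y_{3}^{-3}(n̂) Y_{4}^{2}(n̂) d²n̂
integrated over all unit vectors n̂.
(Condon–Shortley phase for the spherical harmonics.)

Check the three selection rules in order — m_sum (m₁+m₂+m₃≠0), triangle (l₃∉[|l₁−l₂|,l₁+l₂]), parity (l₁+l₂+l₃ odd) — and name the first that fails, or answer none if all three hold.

none

m₁+m₂+m₃ = 1 − 3 + 2 = 0  ✓
triangle: |1−3|=2 ≤ l₃=4 ≤ 1+3=4  ✓
parity: l₁+l₂+l₃ = 8 is even  ✓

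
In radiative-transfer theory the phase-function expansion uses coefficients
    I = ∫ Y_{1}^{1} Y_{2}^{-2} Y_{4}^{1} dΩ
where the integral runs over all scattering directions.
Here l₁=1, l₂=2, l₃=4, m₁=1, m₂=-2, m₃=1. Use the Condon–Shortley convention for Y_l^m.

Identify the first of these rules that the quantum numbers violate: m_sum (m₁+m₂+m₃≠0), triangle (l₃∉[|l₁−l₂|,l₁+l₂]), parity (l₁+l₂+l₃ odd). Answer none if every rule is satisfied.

triangle

m₁+m₂+m₃ = 1 − 2 + 1 = 0  ✓
triangle: |1−2|=1 ≤ l₃=4 ≤ 1+2=3  ✗
parity: l₁+l₂+l₃ = 7 is odd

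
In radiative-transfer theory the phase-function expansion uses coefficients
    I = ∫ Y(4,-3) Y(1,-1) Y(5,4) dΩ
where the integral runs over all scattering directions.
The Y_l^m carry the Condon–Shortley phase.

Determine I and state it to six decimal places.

Checks pass: Σm=0; 10 even; l₃=5∈[3,5].
(2·4+1)(2·1+1)(2·5+1) = 297
Δ: 0! 8! 2! / 11! → 1/495
sum: t=0:+1/576 = 1/576
3j²(4 1 5; 0 0 0) = Δ·Π!·Σ² = 5/99  (sign -1)
sum: t=0:+1/10080 = 1/10080
3j²(4 1 5; -3 -1 4) = Δ·Π!·Σ² = 4/55  (sign -1)
combine: 4πI² = 297·5/99·4/55 = 12/11
take √, sign +1: I = 0.29463840

0.294638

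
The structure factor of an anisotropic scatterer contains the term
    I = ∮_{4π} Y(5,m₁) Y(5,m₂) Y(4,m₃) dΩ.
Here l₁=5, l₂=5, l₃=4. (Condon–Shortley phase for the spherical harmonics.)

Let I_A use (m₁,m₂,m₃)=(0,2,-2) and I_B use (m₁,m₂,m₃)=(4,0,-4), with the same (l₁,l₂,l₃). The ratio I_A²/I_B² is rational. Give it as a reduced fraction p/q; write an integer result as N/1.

7/12

Same 5,5,4: normalisation and zero-m 3j drop out of the ratio.
A: Δ: 6! 4! 4! / 15! → 1/3153150; sum: t=3:−1/3456 t=4:+1/1728 t=5:−1/11520 = 7/34560; 3j²(5 5 4; 0 2 -2) = Δ·Π!·Σ² = 7/858  (sign +1)
B: Δ: 6! 4! 4! / 15! → 1/3153150; sum: t=1:−1/69120 = -1/69120; 3j²(5 5 4; 4 0 -4) = Δ·Π!·Σ² = 2/143  (sign -1)
I_A²/I_B² = (7/858)/(2/143) = 7/12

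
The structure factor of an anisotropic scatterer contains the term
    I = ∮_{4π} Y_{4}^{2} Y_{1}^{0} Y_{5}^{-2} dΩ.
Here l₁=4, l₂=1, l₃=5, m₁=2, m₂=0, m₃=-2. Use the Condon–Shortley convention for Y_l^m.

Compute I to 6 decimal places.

m-sum 0 ✓  L=10 even ✓  3≤5≤5 ✓
Π(2lᵢ+1) = 9×3×11 = 297
triangle coeff Δ(4,1,5) = 1/495
Σ_t [0,0]: t=0:+1/576 = 1/576
(3j)²=5/99 [(4 1 5; 0 0 0)], sign=-1
Σ_t [0,0]: t=0:+1/1440 = 1/1440
(3j)²=7/165 [(4 1 5; 2 0 -2)], sign=-1
⇒ 4πI² = 7/11
I = (+1)√(7/11/(4π)) = 0.22503380

0.225034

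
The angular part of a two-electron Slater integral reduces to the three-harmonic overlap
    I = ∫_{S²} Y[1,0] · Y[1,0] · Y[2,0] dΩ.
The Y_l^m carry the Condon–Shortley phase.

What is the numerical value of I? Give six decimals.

Checks pass: Σm=0; 4 even; l₃=2∈[0,2].
(2·1+1)(2·1+1)(2·2+1) = 45
Δ: 0! 2! 2! / 5! → 1/30
sum: t=0:+1/1 = 1/1
3j²(1 1 2; 0 0 0) = Δ·Π!·Σ² = 2/15  (sign +1)
(m-triple is (0,0,0) — same symbol as above.)
combine: 4πI² = 45·2/15·2/15 = 4/5
take √, sign +1: I = 0.25231325

0.252313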